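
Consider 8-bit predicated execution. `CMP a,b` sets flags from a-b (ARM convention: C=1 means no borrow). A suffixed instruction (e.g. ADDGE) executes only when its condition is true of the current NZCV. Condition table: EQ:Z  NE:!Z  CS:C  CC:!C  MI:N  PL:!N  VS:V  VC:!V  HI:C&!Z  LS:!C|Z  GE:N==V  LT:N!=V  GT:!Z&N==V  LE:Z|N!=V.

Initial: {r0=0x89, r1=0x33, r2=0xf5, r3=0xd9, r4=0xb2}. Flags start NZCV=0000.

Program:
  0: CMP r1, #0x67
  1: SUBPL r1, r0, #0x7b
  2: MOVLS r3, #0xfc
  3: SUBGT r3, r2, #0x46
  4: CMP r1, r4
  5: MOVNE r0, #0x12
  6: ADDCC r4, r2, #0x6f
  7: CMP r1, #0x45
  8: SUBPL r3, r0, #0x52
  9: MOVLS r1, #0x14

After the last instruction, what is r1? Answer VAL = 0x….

[0] flags=1000 → (cmp)
[1] flags=1000 PL?F → skip
[2] flags=1000 LS?T → r3=0xfc
[3] flags=1000 GT?F → skip
[4] flags=1001 → (cmp)
[5] flags=1001 NE?T → r0=0x12
[6] flags=1001 CC?T → r4=0x64
[7] flags=1000 → (cmp)
[8] flags=1000 PL?F → skip
[9] flags=1000 LS?T → r1=0x14

VAL = 0x14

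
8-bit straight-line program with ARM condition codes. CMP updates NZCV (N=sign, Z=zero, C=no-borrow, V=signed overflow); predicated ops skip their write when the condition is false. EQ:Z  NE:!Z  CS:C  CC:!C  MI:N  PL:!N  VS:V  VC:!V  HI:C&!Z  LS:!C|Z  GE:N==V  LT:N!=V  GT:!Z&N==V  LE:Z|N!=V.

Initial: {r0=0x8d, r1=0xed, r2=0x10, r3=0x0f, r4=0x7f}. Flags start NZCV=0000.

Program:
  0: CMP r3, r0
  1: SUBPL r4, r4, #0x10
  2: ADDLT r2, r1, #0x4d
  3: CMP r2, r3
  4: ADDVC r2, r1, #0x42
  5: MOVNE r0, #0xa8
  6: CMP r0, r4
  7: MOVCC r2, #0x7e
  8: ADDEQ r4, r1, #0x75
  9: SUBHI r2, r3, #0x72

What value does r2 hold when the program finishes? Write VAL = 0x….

VAL = 0x9d

[0] flags=1001 → (cmp)
[1] flags=1001 PL?F → skip
[2] flags=1001 LT?F → skip
[3] flags=0010 → (cmp)
[4] flags=0010 VC?T → r2=0x2f
[5] flags=0010 NE?T → r0=0xa8
[6] flags=0011 → (cmp)
[7] flags=0011 CC?F → skip
[8] flags=0011 EQ?F → skip
[9] flags=0011 HI?T → r2=0x9d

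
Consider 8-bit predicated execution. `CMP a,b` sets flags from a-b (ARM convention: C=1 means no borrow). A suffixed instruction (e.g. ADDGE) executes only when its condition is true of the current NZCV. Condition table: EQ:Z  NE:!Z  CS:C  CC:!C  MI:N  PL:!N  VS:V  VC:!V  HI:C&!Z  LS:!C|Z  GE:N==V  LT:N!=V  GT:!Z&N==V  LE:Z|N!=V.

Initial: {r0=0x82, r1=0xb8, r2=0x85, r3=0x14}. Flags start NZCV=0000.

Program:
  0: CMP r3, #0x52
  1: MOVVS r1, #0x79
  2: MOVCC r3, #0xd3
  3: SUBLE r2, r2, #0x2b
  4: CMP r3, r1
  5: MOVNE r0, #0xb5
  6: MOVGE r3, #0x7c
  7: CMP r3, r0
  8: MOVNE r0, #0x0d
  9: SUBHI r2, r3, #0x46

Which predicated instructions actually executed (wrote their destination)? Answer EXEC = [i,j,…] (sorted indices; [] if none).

[0] flags=1000 → (cmp)
[1] flags=1000 VS?F → skip
[2] flags=1000 CC?T → r3=0xd3
[3] flags=1000 LE?T → r2=0x5a
[4] flags=0010 → (cmp)
[5] flags=0010 NE?T → r0=0xb5
[6] flags=0010 GE?T → r3=0x7c
[7] flags=1001 → (cmp)
[8] flags=1001 NE?T → r0=0x0d
[9] flags=1001 HI?F → skip

EXEC = [2,3,5,6,8]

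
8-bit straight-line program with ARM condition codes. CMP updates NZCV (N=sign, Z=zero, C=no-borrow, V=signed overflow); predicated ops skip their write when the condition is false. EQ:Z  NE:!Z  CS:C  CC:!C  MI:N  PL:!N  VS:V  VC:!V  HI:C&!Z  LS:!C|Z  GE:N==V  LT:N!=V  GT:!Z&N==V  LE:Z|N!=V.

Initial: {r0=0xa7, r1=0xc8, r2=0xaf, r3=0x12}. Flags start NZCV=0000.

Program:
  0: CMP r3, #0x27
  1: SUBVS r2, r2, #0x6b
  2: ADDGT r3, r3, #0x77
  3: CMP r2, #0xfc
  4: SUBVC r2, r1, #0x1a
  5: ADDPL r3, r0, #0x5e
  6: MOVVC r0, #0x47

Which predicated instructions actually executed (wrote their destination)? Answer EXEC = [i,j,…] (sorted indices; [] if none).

[0] flags=1000 → (cmp)
[1] flags=1000 VS?F → skip
[2] flags=1000 GT?F → skip
[3] flags=1000 → (cmp)
[4] flags=1000 VC?T → r2=0xae
[5] flags=1000 PL?F → skip
[6] flags=1000 VC?T → r0=0x47

EXEC = [4,6]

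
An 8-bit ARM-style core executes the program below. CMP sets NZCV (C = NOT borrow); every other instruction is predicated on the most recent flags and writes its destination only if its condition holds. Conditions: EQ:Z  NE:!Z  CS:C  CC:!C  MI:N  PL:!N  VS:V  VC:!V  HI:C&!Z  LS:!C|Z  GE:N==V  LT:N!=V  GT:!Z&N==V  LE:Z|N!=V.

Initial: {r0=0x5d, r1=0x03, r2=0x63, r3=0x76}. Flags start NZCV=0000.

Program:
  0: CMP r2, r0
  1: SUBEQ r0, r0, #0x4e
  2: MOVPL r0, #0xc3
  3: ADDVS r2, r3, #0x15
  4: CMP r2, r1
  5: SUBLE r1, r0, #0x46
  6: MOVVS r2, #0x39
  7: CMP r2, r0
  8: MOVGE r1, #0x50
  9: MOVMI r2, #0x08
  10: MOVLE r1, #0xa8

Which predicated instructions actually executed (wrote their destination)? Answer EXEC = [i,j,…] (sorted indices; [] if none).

[0] flags=0010 → (cmp)
[1] flags=0010 EQ?F → skip
[2] flags=0010 PL?T → r0=0xc3
[3] flags=0010 VS?F → skip
[4] flags=0010 → (cmp)
[5] flags=0010 LE?F → skip
[6] flags=0010 VS?F → skip
[7] flags=1001 → (cmp)
[8] flags=1001 GE?T → r1=0x50
[9] flags=1001 MI?T → r2=0x08
[10] flags=1001 LE?F → skip

EXEC = [2,8,9]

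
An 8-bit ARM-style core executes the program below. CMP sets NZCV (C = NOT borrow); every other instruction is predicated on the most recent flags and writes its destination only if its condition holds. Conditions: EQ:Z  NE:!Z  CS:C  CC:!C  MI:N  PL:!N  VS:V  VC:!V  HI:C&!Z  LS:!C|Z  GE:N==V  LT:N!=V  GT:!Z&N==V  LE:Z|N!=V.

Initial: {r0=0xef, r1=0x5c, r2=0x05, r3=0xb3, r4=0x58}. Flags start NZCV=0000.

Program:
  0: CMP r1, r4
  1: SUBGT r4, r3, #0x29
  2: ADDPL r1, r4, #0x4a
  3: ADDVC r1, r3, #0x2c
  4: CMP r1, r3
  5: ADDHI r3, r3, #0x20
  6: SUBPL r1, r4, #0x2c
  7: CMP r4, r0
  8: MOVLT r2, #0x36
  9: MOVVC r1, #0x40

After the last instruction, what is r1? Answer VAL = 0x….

VAL = 0x40

0: ✓ CMP  NZCV=0010
1: ✓ SUBGT  r4←0x8a
2: ✓ ADDPL  r1←0xd4
3: ✓ ADDVC  r1←0xdf
4: ✓ CMP  NZCV=0010
5: ✓ ADDHI  r3←0xd3
6: ✓ SUBPL  r1←0x5e
7: ✓ CMP  NZCV=1000
8: ✓ MOVLT  r2←0x36
9: ✓ MOVVC  r1←0x40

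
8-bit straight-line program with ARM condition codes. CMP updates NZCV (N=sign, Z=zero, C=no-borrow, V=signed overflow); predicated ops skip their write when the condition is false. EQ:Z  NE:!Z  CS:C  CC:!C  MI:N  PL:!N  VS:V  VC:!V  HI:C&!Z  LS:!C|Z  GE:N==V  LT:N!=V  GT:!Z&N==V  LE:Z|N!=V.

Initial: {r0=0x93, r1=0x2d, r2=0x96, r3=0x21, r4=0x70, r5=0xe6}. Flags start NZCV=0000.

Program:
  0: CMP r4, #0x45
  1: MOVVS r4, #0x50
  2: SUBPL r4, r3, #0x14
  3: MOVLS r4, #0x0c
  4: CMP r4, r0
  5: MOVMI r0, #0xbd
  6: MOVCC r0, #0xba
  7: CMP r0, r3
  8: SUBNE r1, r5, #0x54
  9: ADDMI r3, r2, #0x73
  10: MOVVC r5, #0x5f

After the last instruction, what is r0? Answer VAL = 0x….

VAL = 0xba

0: ✓ CMP  NZCV=0010
1: · MOVVS
2: ✓ SUBPL  r4←0x0d
3: · MOVLS
4: ✓ CMP  NZCV=0000
5: · MOVMI
6: ✓ MOVCC  r0←0xba
7: ✓ CMP  NZCV=1010
8: ✓ SUBNE  r1←0x92
9: ✓ ADDMI  r3←0x09
10: ✓ MOVVC  r5←0x5f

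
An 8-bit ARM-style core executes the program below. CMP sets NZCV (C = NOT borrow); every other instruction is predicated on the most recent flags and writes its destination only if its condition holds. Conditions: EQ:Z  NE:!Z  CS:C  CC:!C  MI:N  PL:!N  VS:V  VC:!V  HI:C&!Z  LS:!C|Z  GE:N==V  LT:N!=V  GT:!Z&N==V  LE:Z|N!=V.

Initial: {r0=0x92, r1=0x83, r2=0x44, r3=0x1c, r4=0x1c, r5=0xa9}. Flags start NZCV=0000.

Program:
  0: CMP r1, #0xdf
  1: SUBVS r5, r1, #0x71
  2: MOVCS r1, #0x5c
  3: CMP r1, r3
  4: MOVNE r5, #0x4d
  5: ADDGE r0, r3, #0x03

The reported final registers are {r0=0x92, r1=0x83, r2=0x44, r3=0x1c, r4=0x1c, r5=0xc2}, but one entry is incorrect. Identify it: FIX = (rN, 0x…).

[0] flags=1000 → (cmp)
[1] flags=1000 VS?F → skip
[2] flags=1000 CS?F → skip
[3] flags=0011 → (cmp)
[4] flags=0011 NE?T → r5=0x4d
[5] flags=0011 GE?F → skip

FIX = (r5, 0x4d)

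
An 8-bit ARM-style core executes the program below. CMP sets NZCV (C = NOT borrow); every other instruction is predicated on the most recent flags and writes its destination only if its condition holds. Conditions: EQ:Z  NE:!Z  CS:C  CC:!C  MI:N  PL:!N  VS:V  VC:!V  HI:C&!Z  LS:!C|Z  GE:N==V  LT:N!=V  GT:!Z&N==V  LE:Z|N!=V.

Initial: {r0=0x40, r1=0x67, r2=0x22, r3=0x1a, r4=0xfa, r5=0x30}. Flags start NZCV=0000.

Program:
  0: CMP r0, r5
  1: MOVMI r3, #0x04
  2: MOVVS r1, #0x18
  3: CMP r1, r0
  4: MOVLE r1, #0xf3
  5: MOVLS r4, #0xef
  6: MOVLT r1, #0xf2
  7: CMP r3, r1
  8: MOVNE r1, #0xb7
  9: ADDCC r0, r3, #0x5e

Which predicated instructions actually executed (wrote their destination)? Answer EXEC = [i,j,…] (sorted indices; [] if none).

[0] flags=0010 → (cmp)
[1] flags=0010 MI?F → skip
[2] flags=0010 VS?F → skip
[3] flags=0010 → (cmp)
[4] flags=0010 LE?F → skip
[5] flags=0010 LS?F → skip
[6] flags=0010 LT?F → skip
[7] flags=1000 → (cmp)
[8] flags=1000 NE?T → r1=0xb7
[9] flags=1000 CC?T → r0=0x78

EXEC = [8,9]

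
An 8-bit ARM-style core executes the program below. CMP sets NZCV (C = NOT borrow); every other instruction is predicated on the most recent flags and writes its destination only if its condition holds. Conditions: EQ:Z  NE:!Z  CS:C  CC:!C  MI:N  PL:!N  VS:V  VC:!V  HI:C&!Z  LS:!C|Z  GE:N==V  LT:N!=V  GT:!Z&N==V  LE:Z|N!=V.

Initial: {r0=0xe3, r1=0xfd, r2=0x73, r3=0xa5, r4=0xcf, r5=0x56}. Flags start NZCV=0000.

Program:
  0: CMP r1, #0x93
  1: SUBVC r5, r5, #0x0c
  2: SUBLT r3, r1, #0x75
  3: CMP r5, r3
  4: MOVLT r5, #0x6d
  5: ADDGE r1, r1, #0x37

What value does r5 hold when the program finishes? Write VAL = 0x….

0: ✓ CMP  NZCV=0010
1: ✓ SUBVC  r5←0x4a
2: · SUBLT
3: ✓ CMP  NZCV=1001
4: · MOVLT
5: ✓ ADDGE  r1←0x34

VAL = 0x4a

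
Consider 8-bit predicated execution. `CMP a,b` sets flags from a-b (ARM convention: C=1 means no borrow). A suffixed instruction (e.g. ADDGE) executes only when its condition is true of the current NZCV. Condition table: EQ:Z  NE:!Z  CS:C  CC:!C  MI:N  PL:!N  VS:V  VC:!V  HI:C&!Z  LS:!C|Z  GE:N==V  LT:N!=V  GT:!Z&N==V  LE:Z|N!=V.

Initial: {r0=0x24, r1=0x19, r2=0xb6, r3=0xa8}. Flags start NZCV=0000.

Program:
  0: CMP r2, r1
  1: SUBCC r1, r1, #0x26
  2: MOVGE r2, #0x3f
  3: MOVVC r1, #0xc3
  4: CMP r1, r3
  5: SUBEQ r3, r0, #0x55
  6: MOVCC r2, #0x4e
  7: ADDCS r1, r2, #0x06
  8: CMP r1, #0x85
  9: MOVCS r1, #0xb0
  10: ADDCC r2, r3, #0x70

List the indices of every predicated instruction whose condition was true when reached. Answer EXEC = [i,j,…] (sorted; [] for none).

EXEC = [3,7,9]

[0] flags=1010 → (cmp)
[1] flags=1010 CC?F → skip
[2] flags=1010 GE?F → skip
[3] flags=1010 VC?T → r1=0xc3
[4] flags=0010 → (cmp)
[5] flags=0010 EQ?F → skip
[6] flags=0010 CC?F → skip
[7] flags=0010 CS?T → r1=0xbc
[8] flags=0010 → (cmp)
[9] flags=0010 CS?T → r1=0xb0
[10] flags=0010 CC?F → skip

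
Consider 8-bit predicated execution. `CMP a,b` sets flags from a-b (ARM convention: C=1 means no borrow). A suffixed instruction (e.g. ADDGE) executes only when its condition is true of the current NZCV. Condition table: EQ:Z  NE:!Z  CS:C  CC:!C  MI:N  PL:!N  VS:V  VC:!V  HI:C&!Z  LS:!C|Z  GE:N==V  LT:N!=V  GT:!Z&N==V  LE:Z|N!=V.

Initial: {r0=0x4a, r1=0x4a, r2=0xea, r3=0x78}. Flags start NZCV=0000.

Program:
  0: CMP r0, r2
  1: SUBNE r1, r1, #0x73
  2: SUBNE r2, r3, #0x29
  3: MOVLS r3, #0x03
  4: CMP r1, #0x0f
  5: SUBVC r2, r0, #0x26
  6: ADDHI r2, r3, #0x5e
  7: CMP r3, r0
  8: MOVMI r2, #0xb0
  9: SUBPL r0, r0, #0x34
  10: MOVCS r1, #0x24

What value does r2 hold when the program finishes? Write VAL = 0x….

0: ✓ CMP  NZCV=0000
1: ✓ SUBNE  r1←0xd7
2: ✓ SUBNE  r2←0x4f
3: ✓ MOVLS  r3←0x03
4: ✓ CMP  NZCV=1010
5: ✓ SUBVC  r2←0x24
6: ✓ ADDHI  r2←0x61
7: ✓ CMP  NZCV=1000
8: ✓ MOVMI  r2←0xb0
9: · SUBPL
10: · MOVCS

VAL = 0xb0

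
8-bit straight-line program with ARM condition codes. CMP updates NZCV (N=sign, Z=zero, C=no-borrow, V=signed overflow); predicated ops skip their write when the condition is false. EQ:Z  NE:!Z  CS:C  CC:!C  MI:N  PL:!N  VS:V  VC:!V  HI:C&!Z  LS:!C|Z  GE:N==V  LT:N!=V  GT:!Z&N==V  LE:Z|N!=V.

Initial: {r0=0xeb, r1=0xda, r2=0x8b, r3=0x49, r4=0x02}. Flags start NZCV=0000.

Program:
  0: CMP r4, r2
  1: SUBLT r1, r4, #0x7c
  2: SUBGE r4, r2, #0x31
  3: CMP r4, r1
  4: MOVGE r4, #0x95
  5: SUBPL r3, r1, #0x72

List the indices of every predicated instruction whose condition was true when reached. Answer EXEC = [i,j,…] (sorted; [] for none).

0: ✓ CMP  NZCV=0000
1: · SUBLT
2: ✓ SUBGE  r4←0x5a
3: ✓ CMP  NZCV=1001
4: ✓ MOVGE  r4←0x95
5: · SUBPL

EXEC = [2,4]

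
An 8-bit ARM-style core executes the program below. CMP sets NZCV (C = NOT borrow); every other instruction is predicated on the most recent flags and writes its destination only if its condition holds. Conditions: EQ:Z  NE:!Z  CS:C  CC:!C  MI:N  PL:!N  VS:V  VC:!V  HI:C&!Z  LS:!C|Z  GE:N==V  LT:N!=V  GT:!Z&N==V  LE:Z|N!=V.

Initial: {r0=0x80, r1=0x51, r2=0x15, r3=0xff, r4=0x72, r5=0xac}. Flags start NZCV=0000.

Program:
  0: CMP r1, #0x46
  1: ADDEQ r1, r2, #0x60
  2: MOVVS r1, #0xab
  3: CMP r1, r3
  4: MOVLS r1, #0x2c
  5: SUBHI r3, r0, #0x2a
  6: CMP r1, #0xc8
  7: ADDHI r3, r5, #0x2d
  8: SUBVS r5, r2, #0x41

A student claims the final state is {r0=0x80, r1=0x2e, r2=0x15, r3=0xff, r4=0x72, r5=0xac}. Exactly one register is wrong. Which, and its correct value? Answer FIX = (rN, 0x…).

[0] flags=0010 → (cmp)
[1] flags=0010 EQ?F → skip
[2] flags=0010 VS?F → skip
[3] flags=0000 → (cmp)
[4] flags=0000 LS?T → r1=0x2c
[5] flags=0000 HI?F → skip
[6] flags=0000 → (cmp)
[7] flags=0000 HI?F → skip
[8] flags=0000 VS?F → skip

FIX = (r1, 0x2c)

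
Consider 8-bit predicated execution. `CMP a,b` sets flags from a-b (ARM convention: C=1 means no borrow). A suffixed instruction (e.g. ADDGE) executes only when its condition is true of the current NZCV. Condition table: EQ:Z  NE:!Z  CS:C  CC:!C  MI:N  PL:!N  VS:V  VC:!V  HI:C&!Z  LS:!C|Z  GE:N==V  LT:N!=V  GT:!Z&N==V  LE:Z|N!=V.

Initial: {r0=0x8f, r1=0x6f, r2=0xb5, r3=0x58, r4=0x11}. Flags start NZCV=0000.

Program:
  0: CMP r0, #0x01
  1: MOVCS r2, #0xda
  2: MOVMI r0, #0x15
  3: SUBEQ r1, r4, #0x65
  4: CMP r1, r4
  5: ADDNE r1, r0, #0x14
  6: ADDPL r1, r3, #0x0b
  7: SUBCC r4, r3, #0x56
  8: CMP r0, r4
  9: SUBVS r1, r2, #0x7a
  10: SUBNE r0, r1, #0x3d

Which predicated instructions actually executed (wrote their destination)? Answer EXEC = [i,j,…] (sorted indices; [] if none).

0: ✓ CMP  NZCV=1010
1: ✓ MOVCS  r2←0xda
2: ✓ MOVMI  r0←0x15
3: · SUBEQ
4: ✓ CMP  NZCV=0010
5: ✓ ADDNE  r1←0x29
6: ✓ ADDPL  r1←0x63
7: · SUBCC
8: ✓ CMP  NZCV=0010
9: · SUBVS
10: ✓ SUBNE  r0←0x26

EXEC = [1,2,5,6,10]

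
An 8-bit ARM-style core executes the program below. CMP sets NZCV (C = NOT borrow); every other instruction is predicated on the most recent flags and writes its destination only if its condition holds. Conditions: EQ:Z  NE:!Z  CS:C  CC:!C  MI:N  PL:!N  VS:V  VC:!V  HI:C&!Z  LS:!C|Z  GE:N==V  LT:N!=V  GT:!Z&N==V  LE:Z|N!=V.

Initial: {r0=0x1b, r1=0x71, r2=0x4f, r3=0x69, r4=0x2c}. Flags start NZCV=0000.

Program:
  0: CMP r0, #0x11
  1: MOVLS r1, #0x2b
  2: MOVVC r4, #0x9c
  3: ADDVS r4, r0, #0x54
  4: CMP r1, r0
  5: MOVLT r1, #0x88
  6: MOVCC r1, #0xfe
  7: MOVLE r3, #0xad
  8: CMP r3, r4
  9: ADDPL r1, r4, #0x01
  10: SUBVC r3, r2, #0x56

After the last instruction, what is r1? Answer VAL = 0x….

VAL = 0x71

[0] flags=0010 → (cmp)
[1] flags=0010 LS?F → skip
[2] flags=0010 VC?T → r4=0x9c
[3] flags=0010 VS?F → skip
[4] flags=0010 → (cmp)
[5] flags=0010 LT?F → skip
[6] flags=0010 CC?F → skip
[7] flags=0010 LE?F → skip
[8] flags=1001 → (cmp)
[9] flags=1001 PL?F → skip
[10] flags=1001 VC?F → skip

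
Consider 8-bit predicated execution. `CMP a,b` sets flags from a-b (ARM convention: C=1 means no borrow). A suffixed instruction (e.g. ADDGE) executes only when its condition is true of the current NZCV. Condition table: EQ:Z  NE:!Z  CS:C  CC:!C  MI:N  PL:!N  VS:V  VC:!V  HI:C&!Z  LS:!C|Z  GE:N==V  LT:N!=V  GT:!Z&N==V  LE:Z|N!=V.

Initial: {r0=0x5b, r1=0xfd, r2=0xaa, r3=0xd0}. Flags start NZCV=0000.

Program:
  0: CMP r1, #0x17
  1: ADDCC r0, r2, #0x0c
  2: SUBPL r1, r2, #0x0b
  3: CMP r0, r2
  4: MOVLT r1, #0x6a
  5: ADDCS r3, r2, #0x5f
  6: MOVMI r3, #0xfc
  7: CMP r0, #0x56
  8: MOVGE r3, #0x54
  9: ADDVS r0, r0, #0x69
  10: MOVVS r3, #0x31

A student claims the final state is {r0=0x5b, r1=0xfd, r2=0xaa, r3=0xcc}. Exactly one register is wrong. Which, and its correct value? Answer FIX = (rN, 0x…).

FIX = (r3, 0x54)

0: ✓ CMP  NZCV=1010
1: · ADDCC
2: · SUBPL
3: ✓ CMP  NZCV=1001
4: · MOVLT
5: · ADDCS
6: ✓ MOVMI  r3←0xfc
7: ✓ CMP  NZCV=0010
8: ✓ MOVGE  r3←0x54
9: · ADDVS
10: · MOVVS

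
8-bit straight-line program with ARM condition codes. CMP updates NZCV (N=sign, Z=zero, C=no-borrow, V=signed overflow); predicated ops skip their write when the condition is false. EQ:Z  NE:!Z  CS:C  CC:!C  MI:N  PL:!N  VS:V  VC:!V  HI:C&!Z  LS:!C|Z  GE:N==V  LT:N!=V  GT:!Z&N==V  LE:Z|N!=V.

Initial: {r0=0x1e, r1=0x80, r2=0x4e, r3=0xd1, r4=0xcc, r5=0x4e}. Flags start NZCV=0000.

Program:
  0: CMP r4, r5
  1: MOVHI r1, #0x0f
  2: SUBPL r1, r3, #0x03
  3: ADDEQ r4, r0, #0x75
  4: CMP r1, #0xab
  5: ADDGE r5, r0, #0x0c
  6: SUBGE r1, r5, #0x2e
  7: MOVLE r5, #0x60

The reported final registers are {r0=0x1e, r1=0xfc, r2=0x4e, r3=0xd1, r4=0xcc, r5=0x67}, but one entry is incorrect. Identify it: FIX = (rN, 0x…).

[0] flags=0011 → (cmp)
[1] flags=0011 HI?T → r1=0x0f
[2] flags=0011 PL?T → r1=0xce
[3] flags=0011 EQ?F → skip
[4] flags=0010 → (cmp)
[5] flags=0010 GE?T → r5=0x2a
[6] flags=0010 GE?T → r1=0xfc
[7] flags=0010 LE?F → skip

FIX = (r5, 0x2a)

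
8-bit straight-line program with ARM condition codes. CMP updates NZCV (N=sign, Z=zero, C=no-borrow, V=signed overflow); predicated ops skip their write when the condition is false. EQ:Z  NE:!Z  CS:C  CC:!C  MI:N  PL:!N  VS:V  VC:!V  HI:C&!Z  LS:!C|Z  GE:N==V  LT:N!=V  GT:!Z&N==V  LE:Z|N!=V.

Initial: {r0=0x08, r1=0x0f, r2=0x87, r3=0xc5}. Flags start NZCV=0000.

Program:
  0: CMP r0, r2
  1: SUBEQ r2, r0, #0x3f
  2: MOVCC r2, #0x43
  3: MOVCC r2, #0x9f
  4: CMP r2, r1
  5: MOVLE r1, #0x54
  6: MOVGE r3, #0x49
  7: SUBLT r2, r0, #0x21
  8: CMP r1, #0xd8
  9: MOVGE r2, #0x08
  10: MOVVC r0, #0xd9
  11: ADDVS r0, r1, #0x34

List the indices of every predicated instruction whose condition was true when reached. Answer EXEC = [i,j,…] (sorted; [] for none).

EXEC = [2,3,5,7,9,10]

0: ✓ CMP  NZCV=1001
1: · SUBEQ
2: ✓ MOVCC  r2←0x43
3: ✓ MOVCC  r2←0x9f
4: ✓ CMP  NZCV=1010
5: ✓ MOVLE  r1←0x54
6: · MOVGE
7: ✓ SUBLT  r2←0xe7
8: ✓ CMP  NZCV=0000
9: ✓ MOVGE  r2←0x08
10: ✓ MOVVC  r0←0xd9
11: · ADDVS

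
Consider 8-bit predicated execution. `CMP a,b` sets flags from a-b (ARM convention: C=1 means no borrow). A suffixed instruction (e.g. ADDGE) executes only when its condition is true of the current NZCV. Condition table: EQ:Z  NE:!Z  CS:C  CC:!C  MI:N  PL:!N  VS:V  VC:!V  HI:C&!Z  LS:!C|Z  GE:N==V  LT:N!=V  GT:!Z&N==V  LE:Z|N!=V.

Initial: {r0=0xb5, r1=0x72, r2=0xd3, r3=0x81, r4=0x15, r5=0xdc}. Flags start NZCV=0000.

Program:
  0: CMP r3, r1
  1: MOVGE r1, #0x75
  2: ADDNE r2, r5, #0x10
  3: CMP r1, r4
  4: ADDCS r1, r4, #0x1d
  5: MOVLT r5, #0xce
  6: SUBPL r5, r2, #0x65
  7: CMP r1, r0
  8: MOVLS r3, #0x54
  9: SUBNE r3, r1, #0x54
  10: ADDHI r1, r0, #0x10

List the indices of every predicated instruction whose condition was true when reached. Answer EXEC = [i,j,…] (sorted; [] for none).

EXEC = [2,4,6,8,9]

[0] flags=0011 → (cmp)
[1] flags=0011 GE?F → skip
[2] flags=0011 NE?T → r2=0xec
[3] flags=0010 → (cmp)
[4] flags=0010 CS?T → r1=0x32
[5] flags=0010 LT?F → skip
[6] flags=0010 PL?T → r5=0x87
[7] flags=0000 → (cmp)
[8] flags=0000 LS?T → r3=0x54
[9] flags=0000 NE?T → r3=0xde
[10] flags=0000 HI?F → skip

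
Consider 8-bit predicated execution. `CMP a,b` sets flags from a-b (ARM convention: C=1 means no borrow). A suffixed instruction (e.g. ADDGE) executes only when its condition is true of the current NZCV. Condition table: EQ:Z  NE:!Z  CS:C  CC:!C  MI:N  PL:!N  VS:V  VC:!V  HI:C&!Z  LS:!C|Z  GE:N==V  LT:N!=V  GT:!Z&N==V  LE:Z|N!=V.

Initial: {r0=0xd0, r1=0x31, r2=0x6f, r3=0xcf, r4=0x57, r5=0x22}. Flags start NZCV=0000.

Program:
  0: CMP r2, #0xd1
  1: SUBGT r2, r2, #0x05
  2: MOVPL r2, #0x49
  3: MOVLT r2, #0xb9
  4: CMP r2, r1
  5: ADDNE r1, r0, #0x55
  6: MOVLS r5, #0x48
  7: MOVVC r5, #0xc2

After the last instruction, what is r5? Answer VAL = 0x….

0: ✓ CMP  NZCV=1001
1: ✓ SUBGT  r2←0x6a
2: · MOVPL
3: · MOVLT
4: ✓ CMP  NZCV=0010
5: ✓ ADDNE  r1←0x25
6: · MOVLS
7: ✓ MOVVC  r5←0xc2

VAL = 0xc2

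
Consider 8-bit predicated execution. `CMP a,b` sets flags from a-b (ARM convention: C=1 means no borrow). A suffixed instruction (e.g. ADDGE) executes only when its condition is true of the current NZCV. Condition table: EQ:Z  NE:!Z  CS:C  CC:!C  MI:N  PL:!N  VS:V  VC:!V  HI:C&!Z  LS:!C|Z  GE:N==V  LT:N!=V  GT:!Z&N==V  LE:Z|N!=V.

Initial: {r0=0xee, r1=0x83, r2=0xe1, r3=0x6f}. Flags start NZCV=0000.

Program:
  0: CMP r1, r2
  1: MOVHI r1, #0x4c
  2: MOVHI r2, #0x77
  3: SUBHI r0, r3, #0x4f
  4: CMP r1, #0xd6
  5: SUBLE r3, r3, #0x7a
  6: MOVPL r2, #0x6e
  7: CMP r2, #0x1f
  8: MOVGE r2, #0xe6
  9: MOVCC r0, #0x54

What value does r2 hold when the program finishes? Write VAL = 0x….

[0] flags=1000 → (cmp)
[1] flags=1000 HI?F → skip
[2] flags=1000 HI?F → skip
[3] flags=1000 HI?F → skip
[4] flags=1000 → (cmp)
[5] flags=1000 LE?T → r3=0xf5
[6] flags=1000 PL?F → skip
[7] flags=1010 → (cmp)
[8] flags=1010 GE?F → skip
[9] flags=1010 CC?F → skip

VAL = 0xe1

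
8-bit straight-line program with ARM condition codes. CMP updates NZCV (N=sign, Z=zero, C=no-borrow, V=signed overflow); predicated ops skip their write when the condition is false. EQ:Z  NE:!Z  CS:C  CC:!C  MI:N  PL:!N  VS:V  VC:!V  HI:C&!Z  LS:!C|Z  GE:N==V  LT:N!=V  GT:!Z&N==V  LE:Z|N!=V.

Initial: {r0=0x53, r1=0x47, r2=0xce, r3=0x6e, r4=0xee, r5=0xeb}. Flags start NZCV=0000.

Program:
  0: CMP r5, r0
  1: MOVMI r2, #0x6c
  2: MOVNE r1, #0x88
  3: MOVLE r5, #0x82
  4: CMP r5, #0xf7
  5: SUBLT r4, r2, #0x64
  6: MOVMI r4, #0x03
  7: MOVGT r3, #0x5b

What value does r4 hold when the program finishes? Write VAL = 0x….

0: ✓ CMP  NZCV=1010
1: ✓ MOVMI  r2←0x6c
2: ✓ MOVNE  r1←0x88
3: ✓ MOVLE  r5←0x82
4: ✓ CMP  NZCV=1000
5: ✓ SUBLT  r4←0x08
6: ✓ MOVMI  r4←0x03
7: · MOVGT

VAL = 0x03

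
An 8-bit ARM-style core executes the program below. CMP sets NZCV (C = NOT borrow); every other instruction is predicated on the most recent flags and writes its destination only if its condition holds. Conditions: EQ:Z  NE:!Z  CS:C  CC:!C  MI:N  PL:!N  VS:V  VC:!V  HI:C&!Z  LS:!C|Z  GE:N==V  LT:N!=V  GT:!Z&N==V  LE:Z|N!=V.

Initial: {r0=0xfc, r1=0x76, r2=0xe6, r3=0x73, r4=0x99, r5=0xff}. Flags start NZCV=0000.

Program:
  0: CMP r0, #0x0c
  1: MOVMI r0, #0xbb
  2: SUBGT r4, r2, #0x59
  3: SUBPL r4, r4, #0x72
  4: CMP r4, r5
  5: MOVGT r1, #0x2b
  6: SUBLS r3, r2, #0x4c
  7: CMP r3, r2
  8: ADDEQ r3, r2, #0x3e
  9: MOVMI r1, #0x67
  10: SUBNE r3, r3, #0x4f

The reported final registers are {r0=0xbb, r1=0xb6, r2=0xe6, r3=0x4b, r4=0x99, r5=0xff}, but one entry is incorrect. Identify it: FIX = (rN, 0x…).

0: ✓ CMP  NZCV=1010
1: ✓ MOVMI  r0←0xbb
2: · SUBGT
3: · SUBPL
4: ✓ CMP  NZCV=1000
5: · MOVGT
6: ✓ SUBLS  r3←0x9a
7: ✓ CMP  NZCV=1000
8: · ADDEQ
9: ✓ MOVMI  r1←0x67
10: ✓ SUBNE  r3←0x4b

FIX = (r1, 0x67)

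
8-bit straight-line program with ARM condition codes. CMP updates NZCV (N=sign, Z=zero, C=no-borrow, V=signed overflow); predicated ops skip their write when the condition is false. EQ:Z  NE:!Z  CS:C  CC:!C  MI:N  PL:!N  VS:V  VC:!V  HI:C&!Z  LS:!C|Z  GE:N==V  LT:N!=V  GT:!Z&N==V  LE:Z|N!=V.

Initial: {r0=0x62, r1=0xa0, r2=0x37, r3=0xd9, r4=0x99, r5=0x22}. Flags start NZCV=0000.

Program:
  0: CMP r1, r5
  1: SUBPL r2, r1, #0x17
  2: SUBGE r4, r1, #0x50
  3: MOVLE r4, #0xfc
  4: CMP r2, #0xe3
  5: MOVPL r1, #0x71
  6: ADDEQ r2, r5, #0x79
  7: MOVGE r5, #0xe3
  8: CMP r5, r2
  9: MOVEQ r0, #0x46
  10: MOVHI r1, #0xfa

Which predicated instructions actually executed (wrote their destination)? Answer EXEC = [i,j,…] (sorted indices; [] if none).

EXEC = [1,3]

0: ✓ CMP  NZCV=0011
1: ✓ SUBPL  r2←0x89
2: · SUBGE
3: ✓ MOVLE  r4←0xfc
4: ✓ CMP  NZCV=1000
5: · MOVPL
6: · ADDEQ
7: · MOVGE
8: ✓ CMP  NZCV=1001
9: · MOVEQ
10: · MOVHI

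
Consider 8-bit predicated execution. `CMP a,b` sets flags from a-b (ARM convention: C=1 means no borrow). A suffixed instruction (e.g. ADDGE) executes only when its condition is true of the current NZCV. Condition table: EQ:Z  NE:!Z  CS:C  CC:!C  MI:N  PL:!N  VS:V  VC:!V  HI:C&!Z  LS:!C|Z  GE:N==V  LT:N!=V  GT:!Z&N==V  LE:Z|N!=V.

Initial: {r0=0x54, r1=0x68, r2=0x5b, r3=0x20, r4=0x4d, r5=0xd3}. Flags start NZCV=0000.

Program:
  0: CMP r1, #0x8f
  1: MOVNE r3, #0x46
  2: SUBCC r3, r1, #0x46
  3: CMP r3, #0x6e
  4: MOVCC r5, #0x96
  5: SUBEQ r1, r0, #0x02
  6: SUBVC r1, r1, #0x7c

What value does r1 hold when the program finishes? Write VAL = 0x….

VAL = 0xec

[0] flags=1001 → (cmp)
[1] flags=1001 NE?T → r3=0x46
[2] flags=1001 CC?T → r3=0x22
[3] flags=1000 → (cmp)
[4] flags=1000 CC?T → r5=0x96
[5] flags=1000 EQ?F → skip
[6] flags=1000 VC?T → r1=0xec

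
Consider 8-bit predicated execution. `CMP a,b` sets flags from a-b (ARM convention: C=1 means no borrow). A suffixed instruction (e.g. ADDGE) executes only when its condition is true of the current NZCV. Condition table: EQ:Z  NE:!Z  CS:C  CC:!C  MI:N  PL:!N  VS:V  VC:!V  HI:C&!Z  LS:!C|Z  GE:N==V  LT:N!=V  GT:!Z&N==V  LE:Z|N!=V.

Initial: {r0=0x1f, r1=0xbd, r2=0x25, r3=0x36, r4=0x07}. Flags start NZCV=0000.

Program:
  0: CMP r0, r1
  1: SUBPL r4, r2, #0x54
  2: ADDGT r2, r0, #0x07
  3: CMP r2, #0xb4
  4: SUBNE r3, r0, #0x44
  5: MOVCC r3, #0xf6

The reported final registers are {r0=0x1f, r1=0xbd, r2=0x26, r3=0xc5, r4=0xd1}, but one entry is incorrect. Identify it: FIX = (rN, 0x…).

FIX = (r3, 0xf6)

0: ✓ CMP  NZCV=0000
1: ✓ SUBPL  r4←0xd1
2: ✓ ADDGT  r2←0x26
3: ✓ CMP  NZCV=0000
4: ✓ SUBNE  r3←0xdb
5: ✓ MOVCC  r3←0xf6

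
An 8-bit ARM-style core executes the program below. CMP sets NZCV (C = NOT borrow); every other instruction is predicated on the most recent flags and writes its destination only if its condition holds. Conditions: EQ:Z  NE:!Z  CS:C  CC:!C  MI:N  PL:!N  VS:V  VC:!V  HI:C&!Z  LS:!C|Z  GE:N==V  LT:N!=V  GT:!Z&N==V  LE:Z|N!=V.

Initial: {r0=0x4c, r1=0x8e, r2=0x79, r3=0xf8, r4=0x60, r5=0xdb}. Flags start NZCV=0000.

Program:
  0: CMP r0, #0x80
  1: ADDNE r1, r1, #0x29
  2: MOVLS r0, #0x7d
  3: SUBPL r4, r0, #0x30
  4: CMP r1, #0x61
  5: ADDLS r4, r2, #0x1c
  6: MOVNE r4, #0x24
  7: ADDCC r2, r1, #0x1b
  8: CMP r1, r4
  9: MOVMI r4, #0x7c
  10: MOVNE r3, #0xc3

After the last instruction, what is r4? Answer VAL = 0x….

VAL = 0x7c

[0] flags=1001 → (cmp)
[1] flags=1001 NE?T → r1=0xb7
[2] flags=1001 LS?T → r0=0x7d
[3] flags=1001 PL?F → skip
[4] flags=0011 → (cmp)
[5] flags=0011 LS?F → skip
[6] flags=0011 NE?T → r4=0x24
[7] flags=0011 CC?F → skip
[8] flags=1010 → (cmp)
[9] flags=1010 MI?T → r4=0x7c
[10] flags=1010 NE?T → r3=0xc3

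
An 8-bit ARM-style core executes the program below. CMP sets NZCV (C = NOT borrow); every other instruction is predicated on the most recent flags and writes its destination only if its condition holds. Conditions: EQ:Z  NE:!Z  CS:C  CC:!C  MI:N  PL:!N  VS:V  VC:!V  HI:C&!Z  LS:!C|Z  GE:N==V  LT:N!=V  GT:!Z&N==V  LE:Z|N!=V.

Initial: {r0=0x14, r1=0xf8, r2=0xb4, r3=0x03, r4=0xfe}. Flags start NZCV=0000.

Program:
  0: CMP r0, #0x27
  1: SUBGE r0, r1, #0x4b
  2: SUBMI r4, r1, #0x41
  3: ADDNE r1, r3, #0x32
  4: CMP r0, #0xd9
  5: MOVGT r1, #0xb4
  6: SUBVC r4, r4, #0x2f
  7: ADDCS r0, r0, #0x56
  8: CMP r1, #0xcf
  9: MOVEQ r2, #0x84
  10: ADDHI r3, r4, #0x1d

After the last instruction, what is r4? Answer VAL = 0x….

0: ✓ CMP  NZCV=1000
1: · SUBGE
2: ✓ SUBMI  r4←0xb7
3: ✓ ADDNE  r1←0x35
4: ✓ CMP  NZCV=0000
5: ✓ MOVGT  r1←0xb4
6: ✓ SUBVC  r4←0x88
7: · ADDCS
8: ✓ CMP  NZCV=1000
9: · MOVEQ
10: · ADDHI

VAL = 0x88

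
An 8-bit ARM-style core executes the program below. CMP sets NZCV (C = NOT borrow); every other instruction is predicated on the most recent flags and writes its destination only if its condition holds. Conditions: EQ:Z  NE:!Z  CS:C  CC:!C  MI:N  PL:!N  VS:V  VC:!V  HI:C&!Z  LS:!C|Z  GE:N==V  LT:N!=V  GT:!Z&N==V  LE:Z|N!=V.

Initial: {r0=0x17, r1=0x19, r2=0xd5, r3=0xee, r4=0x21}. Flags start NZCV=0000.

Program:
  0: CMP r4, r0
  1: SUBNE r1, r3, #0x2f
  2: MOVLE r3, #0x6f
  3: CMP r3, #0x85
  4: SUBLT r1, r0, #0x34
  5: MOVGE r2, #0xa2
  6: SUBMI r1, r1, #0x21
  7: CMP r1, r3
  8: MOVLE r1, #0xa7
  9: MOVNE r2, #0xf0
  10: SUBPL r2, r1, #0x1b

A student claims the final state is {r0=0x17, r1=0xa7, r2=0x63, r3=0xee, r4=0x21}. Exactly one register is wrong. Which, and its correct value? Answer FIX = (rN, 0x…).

FIX = (r2, 0xf0)

[0] flags=0010 → (cmp)
[1] flags=0010 NE?T → r1=0xbf
[2] flags=0010 LE?F → skip
[3] flags=0010 → (cmp)
[4] flags=0010 LT?F → skip
[5] flags=0010 GE?T → r2=0xa2
[6] flags=0010 MI?F → skip
[7] flags=1000 → (cmp)
[8] flags=1000 LE?T → r1=0xa7
[9] flags=1000 NE?T → r2=0xf0
[10] flags=1000 PL?F → skip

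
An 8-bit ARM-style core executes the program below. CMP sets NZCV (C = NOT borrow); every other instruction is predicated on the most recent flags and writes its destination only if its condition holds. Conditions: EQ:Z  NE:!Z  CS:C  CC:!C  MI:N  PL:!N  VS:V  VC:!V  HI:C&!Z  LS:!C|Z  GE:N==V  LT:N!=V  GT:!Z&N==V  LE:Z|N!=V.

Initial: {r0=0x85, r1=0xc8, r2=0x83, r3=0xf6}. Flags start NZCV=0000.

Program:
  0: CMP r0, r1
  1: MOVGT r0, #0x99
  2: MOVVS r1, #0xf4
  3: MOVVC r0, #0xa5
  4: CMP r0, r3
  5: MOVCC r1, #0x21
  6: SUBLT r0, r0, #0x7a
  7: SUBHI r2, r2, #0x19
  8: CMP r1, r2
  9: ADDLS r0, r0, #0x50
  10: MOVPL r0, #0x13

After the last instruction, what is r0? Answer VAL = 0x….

0: ✓ CMP  NZCV=1000
1: · MOVGT
2: · MOVVS
3: ✓ MOVVC  r0←0xa5
4: ✓ CMP  NZCV=1000
5: ✓ MOVCC  r1←0x21
6: ✓ SUBLT  r0←0x2b
7: · SUBHI
8: ✓ CMP  NZCV=1001
9: ✓ ADDLS  r0←0x7b
10: · MOVPL

VAL = 0x7b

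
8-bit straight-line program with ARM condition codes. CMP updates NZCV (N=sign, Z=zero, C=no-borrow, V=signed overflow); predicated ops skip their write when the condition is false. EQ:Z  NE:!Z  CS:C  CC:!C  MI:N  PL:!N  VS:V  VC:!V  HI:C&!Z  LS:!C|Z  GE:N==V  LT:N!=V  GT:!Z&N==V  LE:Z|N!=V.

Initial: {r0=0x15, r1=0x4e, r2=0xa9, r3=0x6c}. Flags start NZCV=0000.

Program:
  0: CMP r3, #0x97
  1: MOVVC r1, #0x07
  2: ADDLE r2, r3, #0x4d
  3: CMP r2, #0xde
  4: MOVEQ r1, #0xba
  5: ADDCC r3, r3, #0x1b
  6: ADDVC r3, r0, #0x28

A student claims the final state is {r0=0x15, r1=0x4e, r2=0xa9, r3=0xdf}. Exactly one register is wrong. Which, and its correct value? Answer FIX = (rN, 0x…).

FIX = (r3, 0x3d)

0: ✓ CMP  NZCV=1001
1: · MOVVC
2: · ADDLE
3: ✓ CMP  NZCV=1000
4: · MOVEQ
5: ✓ ADDCC  r3←0x87
6: ✓ ADDVC  r3←0x3d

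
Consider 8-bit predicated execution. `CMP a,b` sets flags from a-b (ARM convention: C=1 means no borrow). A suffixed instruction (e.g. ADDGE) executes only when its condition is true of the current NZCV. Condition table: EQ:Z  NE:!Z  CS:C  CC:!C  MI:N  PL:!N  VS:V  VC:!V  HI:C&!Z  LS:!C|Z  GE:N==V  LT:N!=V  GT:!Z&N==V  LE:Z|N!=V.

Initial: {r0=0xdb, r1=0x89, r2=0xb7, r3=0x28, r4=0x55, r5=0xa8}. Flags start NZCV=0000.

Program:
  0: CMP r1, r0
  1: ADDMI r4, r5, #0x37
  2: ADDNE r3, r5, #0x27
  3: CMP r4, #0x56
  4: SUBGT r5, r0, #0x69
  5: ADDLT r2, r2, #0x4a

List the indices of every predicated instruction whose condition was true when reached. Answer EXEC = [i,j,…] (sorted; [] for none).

EXEC = [1,2,5]

0: ✓ CMP  NZCV=1000
1: ✓ ADDMI  r4←0xdf
2: ✓ ADDNE  r3←0xcf
3: ✓ CMP  NZCV=1010
4: · SUBGT
5: ✓ ADDLT  r2←0x01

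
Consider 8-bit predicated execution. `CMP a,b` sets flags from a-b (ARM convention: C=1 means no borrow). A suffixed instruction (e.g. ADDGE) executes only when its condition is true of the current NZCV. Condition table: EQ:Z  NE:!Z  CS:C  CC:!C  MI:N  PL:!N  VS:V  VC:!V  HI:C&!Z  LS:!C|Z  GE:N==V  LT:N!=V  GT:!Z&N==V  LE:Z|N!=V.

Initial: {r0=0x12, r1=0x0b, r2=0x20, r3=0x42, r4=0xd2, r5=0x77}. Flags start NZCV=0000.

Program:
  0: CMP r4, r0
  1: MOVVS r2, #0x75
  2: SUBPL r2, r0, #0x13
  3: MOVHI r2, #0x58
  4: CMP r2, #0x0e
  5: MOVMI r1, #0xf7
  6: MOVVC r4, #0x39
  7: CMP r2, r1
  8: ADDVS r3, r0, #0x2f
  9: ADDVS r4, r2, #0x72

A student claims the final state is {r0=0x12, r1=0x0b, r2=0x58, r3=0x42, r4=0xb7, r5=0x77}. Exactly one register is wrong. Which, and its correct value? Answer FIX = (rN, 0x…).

[0] flags=1010 → (cmp)
[1] flags=1010 VS?F → skip
[2] flags=1010 PL?F → skip
[3] flags=1010 HI?T → r2=0x58
[4] flags=0010 → (cmp)
[5] flags=0010 MI?F → skip
[6] flags=0010 VC?T → r4=0x39
[7] flags=0010 → (cmp)
[8] flags=0010 VS?F → skip
[9] flags=0010 VS?F → skip

FIX = (r4, 0x39)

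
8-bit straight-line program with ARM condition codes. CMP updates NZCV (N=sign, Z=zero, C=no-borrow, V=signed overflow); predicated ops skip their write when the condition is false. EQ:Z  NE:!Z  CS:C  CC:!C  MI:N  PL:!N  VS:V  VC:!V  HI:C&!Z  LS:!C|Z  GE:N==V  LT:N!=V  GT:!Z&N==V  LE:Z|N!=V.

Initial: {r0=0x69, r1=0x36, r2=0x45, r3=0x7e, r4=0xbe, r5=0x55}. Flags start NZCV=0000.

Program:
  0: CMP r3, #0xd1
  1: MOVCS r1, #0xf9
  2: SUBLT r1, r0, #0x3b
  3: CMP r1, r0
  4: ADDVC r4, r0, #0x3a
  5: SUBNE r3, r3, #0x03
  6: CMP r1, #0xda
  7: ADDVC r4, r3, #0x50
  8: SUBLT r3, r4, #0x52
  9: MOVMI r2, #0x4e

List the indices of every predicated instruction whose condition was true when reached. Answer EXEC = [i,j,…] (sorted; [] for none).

EXEC = [4,5,7]

[0] flags=1001 → (cmp)
[1] flags=1001 CS?F → skip
[2] flags=1001 LT?F → skip
[3] flags=1000 → (cmp)
[4] flags=1000 VC?T → r4=0xa3
[5] flags=1000 NE?T → r3=0x7b
[6] flags=0000 → (cmp)
[7] flags=0000 VC?T → r4=0xcb
[8] flags=0000 LT?F → skip
[9] flags=0000 MI?F → skip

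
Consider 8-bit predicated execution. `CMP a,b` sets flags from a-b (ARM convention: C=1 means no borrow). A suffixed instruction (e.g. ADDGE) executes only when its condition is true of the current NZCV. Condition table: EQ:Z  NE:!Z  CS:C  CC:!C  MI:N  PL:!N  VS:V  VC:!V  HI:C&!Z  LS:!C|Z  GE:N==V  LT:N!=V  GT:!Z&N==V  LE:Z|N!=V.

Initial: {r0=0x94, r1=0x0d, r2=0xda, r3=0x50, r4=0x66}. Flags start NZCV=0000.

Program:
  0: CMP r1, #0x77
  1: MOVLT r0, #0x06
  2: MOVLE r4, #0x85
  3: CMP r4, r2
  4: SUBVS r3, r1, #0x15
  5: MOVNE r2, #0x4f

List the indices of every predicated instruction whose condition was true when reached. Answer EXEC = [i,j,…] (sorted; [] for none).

[0] flags=1000 → (cmp)
[1] flags=1000 LT?T → r0=0x06
[2] flags=1000 LE?T → r4=0x85
[3] flags=1000 → (cmp)
[4] flags=1000 VS?F → skip
[5] flags=1000 NE?T → r2=0x4f

EXEC = [1,2,5]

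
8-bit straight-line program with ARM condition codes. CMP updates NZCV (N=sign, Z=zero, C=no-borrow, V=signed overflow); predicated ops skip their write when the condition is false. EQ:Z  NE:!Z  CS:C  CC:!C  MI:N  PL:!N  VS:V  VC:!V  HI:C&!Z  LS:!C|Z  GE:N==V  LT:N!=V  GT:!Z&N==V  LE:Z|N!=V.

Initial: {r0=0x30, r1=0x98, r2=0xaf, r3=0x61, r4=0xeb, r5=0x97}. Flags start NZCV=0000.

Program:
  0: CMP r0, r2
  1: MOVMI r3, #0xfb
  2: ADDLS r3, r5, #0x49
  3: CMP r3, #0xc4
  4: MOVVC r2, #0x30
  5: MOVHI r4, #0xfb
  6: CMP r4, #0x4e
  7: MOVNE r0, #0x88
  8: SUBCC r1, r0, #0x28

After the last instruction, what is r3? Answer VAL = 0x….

0: ✓ CMP  NZCV=1001
1: ✓ MOVMI  r3←0xfb
2: ✓ ADDLS  r3←0xe0
3: ✓ CMP  NZCV=0010
4: ✓ MOVVC  r2←0x30
5: ✓ MOVHI  r4←0xfb
6: ✓ CMP  NZCV=1010
7: ✓ MOVNE  r0←0x88
8: · SUBCC

VAL = 0xe0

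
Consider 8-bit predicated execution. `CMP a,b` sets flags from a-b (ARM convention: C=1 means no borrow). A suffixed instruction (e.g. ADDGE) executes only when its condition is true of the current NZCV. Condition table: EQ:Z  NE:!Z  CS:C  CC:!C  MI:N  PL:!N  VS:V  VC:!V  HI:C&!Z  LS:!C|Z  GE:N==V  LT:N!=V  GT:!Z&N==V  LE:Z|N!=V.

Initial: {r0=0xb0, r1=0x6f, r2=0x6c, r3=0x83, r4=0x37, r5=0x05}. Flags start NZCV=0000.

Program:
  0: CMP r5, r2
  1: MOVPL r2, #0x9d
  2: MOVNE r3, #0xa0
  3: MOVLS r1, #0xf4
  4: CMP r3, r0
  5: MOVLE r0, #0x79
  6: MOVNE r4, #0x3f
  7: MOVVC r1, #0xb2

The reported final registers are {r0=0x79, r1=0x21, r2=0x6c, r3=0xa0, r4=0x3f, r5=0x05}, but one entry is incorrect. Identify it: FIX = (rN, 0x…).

FIX = (r1, 0xb2)

0: ✓ CMP  NZCV=1000
1: · MOVPL
2: ✓ MOVNE  r3←0xa0
3: ✓ MOVLS  r1←0xf4
4: ✓ CMP  NZCV=1000
5: ✓ MOVLE  r0←0x79
6: ✓ MOVNE  r4←0x3f
7: ✓ MOVVC  r1←0xb2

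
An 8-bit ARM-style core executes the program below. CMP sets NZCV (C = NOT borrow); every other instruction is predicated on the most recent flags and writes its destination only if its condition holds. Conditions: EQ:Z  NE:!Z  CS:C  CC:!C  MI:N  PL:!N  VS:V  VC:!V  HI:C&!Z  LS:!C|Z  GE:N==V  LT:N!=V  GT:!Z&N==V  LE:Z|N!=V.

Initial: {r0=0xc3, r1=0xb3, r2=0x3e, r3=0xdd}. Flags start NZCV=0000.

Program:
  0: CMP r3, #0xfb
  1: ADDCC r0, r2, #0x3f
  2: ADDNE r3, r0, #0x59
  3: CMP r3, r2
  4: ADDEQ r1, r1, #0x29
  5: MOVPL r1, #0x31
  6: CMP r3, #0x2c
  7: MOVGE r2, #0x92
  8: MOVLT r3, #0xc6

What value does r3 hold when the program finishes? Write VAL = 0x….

VAL = 0xc6

0: ✓ CMP  NZCV=1000
1: ✓ ADDCC  r0←0x7d
2: ✓ ADDNE  r3←0xd6
3: ✓ CMP  NZCV=1010
4: · ADDEQ
5: · MOVPL
6: ✓ CMP  NZCV=1010
7: · MOVGE
8: ✓ MOVLT  r3←0xc6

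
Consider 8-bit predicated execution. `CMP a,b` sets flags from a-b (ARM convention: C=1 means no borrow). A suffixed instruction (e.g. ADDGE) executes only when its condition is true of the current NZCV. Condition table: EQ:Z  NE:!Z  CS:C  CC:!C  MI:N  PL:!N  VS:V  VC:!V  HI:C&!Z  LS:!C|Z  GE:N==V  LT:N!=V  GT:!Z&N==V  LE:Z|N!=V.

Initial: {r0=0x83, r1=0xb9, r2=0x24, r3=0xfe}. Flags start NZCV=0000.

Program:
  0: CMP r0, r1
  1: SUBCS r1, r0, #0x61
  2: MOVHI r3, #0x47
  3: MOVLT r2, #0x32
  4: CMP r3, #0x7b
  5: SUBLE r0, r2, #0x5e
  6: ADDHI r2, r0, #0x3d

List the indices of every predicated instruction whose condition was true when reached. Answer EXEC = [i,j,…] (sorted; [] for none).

0: ✓ CMP  NZCV=1000
1: · SUBCS
2: · MOVHI
3: ✓ MOVLT  r2←0x32
4: ✓ CMP  NZCV=1010
5: ✓ SUBLE  r0←0xd4
6: ✓ ADDHI  r2←0x11

EXEC = [3,5,6]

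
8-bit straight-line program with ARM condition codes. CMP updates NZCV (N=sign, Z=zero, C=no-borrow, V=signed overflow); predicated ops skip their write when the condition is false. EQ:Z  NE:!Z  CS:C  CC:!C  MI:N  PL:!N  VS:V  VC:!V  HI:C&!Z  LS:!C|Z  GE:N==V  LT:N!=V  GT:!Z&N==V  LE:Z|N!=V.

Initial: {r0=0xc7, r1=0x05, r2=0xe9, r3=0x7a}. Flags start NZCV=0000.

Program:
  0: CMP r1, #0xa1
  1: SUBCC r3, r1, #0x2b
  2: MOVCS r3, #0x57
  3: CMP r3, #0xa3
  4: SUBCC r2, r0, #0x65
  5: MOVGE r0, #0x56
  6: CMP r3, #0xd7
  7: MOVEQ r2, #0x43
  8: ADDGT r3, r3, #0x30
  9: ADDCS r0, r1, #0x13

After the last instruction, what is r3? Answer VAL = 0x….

[0] flags=0000 → (cmp)
[1] flags=0000 CC?T → r3=0xda
[2] flags=0000 CS?F → skip
[3] flags=0010 → (cmp)
[4] flags=0010 CC?F → skip
[5] flags=0010 GE?T → r0=0x56
[6] flags=0010 → (cmp)
[7] flags=0010 EQ?F → skip
[8] flags=0010 GT?T → r3=0x0a
[9] flags=0010 CS?T → r0=0x18

VAL = 0x0a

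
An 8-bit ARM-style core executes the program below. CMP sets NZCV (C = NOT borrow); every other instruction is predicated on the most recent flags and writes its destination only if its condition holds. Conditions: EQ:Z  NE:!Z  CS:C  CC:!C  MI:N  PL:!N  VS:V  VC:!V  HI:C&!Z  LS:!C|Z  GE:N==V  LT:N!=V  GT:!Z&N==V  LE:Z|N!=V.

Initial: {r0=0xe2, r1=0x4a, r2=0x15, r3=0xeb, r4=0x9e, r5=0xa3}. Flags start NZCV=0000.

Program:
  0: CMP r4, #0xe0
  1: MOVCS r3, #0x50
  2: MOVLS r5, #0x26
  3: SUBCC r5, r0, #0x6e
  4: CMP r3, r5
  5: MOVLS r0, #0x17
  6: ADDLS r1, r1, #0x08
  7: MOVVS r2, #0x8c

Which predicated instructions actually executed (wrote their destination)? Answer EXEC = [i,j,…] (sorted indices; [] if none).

EXEC = [2,3,7]

[0] flags=1000 → (cmp)
[1] flags=1000 CS?F → skip
[2] flags=1000 LS?T → r5=0x26
[3] flags=1000 CC?T → r5=0x74
[4] flags=0011 → (cmp)
[5] flags=0011 LS?F → skip
[6] flags=0011 LS?F → skip
[7] flags=0011 VS?T → r2=0x8c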